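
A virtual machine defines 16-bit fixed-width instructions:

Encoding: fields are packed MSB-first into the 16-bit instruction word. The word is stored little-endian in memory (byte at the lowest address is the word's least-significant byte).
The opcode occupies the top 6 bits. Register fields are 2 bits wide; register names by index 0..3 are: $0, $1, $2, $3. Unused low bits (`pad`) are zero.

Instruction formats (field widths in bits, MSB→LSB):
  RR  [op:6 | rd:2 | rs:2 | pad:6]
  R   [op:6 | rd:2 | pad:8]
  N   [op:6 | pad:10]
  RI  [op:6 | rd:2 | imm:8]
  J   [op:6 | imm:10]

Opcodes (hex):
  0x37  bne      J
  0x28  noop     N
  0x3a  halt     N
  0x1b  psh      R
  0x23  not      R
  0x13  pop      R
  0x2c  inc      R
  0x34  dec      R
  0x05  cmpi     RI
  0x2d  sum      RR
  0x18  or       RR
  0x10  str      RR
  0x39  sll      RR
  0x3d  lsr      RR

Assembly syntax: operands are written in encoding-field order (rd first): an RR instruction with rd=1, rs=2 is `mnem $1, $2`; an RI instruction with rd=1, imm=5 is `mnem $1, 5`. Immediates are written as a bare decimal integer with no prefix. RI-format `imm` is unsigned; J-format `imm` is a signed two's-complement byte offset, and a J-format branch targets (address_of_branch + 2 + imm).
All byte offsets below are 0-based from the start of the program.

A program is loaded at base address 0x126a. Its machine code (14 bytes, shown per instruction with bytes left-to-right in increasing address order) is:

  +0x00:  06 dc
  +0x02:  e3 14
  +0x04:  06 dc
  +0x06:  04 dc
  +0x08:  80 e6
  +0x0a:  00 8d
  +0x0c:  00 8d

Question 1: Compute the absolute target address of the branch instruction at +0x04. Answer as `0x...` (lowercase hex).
[04] 06 dc → 0xdc06
  opcode bits[15:10]=0x37: bne/J
  [9:0] imm=6 = 6
  target = base 0x126a + off 0x04 + 2 + imm 6 = 0x1276

0x1276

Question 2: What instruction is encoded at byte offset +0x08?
+0x08: 80 e6 ⇒ word 0xe680 (little)
  top 6b → 0x39 → sll [RR]
  [9:8] rd=2 = $2
  [7:6] rs=2 = $2

sll $2, $2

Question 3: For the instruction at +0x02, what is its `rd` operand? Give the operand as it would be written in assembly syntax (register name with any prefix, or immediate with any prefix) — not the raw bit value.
off 0x02: read e3 14 as little → 0x14e3
  op=0x14e3>>10=0x5 ⇒ cmpi (RI)
  [9:8] rd=0 = $0
  [7:0] imm=227 = 227

$0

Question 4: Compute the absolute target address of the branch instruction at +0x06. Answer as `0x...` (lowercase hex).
@+06  little-endian(04 dc) = 0xdc04
  op=0xdc04>>10=0x37 ⇒ bne (J)
  imm: (w>>0)&0x3ff=0x4 → 4
  target = base 0x126a + off 0x06 + 2 + imm 4 = 0x1276

0x1276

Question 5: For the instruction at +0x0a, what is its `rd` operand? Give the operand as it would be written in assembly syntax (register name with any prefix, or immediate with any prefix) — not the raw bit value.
+0x0a: 00 8d ⇒ word 0x8d00 (little)
  op=0x8d00>>10=0x23 ⇒ not (R)
  rd@[9:8]=0x1 ⇒ $1

$1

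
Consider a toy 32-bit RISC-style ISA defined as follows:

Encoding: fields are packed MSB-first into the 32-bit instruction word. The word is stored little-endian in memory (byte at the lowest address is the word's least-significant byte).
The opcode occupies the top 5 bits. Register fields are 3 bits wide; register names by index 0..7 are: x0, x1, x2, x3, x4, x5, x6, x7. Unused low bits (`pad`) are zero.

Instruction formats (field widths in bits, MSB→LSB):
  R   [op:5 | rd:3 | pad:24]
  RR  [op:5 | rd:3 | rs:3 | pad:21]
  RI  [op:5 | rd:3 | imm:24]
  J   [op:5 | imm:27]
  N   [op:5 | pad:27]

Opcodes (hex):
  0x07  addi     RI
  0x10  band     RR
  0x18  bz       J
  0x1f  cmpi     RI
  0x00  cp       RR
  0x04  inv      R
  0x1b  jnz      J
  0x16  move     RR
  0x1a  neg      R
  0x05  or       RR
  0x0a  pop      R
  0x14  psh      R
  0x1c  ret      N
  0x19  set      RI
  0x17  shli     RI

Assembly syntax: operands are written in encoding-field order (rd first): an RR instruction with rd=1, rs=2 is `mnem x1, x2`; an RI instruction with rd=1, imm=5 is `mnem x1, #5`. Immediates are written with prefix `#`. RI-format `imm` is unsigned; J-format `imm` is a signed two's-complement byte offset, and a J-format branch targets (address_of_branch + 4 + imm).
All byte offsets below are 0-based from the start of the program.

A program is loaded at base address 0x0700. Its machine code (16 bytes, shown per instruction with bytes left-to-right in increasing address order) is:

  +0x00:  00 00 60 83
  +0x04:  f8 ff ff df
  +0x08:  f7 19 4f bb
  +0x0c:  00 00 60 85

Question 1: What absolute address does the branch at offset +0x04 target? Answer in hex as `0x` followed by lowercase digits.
0x0700

off 0x04: read f8 ff ff df as little → 0xdffffff8
  op=0xdffffff8>>27=0x1b ⇒ jnz (J)
  [26:0] imm=134217720 (s27→-8) = #-8
  target = base 0x0700 + off 0x04 + 4 + imm -8 = 0x0700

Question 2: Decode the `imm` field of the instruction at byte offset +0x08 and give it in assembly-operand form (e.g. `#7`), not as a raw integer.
#5183991

off 0x08: read f7 19 4f bb as little → 0xbb4f19f7
  top 5b → 0x17 → shli [RI]
  rd: (w>>24)&0x7=0x3 → x3
  imm: (w>>0)&0xffffff=0x4f19f7 → #5183991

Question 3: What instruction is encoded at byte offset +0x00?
+0x00: 00 00 60 83 ⇒ word 0x83600000 (little)
  top 5b → 0x10 → band [RR]
  rd@[26:24]=0x3 ⇒ x3
  rs@[23:21]=0x3 ⇒ x3

band x3, x3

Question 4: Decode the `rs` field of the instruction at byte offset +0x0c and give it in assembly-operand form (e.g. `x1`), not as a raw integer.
x3

[0c] 00 00 60 85 → 0x85600000
  top 5b → 0x10 → band [RR]
  rd@[26:24]=0x5 ⇒ x5
  rs@[23:21]=0x3 ⇒ x3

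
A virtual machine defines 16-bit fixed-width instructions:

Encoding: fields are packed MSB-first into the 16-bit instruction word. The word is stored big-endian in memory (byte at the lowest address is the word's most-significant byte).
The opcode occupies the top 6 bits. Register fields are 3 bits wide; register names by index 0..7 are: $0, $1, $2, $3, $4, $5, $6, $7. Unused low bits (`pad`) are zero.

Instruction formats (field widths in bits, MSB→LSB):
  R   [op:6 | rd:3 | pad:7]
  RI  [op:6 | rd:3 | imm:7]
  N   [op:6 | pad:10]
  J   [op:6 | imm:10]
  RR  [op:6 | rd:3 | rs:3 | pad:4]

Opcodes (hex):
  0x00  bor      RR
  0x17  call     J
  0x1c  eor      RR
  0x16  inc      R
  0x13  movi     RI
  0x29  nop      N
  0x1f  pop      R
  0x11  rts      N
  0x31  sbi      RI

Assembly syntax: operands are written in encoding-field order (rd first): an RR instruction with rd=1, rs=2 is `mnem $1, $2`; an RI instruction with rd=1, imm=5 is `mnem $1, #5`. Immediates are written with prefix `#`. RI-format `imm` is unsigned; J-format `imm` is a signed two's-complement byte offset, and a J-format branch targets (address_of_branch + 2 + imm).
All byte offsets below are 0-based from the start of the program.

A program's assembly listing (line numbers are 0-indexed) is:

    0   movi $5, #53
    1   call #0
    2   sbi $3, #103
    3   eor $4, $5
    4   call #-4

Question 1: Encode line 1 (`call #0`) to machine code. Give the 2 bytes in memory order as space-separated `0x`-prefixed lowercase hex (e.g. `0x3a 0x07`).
line 1 (call): pack op=0x17:6|imm=0:10 = 0x5c00; big→ 5c 00

0x5c 0x00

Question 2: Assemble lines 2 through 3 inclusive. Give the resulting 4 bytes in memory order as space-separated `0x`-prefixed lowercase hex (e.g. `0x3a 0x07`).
L2: sbi op=0x31:6|rd=3:3|imm=103:7 ⇒ 0xc5e7 ⇒ big c5 e7
L3: eor op=0x1c:6|rd=4:3|rs=5:3|pad=0:4 ⇒ 0x7250 ⇒ big 72 50

0xc5 0xe7 0x72 0x50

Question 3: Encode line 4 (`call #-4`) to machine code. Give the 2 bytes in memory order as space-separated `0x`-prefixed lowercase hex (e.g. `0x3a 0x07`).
line 4 (call): pack op=0x17:6|imm=-4:10 = 0x5ffc; big→ 5f fc

0x5f 0xfc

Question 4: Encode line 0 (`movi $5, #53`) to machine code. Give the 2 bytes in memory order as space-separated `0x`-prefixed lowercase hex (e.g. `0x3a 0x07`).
L0: movi op=0x13:6|rd=5:3|imm=53:7 ⇒ 0x4eb5 ⇒ big 4e b5

0x4e 0xb5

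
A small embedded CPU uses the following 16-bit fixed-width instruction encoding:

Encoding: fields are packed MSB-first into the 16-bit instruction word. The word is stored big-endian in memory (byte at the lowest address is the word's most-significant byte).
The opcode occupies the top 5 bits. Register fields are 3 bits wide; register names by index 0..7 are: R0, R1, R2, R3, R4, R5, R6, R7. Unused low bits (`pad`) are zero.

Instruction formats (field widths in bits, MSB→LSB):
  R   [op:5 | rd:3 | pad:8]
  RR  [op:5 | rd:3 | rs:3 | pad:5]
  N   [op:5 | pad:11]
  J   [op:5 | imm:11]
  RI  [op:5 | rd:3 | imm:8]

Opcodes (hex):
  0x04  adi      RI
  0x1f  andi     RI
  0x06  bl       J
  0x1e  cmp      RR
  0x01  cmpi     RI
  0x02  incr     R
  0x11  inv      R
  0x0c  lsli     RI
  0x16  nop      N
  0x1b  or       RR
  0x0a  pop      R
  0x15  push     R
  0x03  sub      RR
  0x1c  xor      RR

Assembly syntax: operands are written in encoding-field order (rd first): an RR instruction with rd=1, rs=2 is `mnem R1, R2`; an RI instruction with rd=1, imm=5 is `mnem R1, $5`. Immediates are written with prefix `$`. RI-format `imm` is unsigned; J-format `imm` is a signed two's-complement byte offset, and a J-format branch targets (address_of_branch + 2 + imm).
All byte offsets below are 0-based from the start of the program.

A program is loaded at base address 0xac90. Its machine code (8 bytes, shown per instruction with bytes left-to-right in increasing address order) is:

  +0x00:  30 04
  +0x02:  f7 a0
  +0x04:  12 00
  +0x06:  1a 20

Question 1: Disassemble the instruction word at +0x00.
bl $4

off 0x00: read 30 04 as big → 0x3004
  top 5b → 0x6 → bl [J]
  [10:0] imm=4 = $4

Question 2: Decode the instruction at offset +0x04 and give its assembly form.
incr R2

[04] 12 00 → 0x1200
  opcode bits[15:11]=0x2: incr/R
  rd: (w>>8)&0x7=0x2 → R2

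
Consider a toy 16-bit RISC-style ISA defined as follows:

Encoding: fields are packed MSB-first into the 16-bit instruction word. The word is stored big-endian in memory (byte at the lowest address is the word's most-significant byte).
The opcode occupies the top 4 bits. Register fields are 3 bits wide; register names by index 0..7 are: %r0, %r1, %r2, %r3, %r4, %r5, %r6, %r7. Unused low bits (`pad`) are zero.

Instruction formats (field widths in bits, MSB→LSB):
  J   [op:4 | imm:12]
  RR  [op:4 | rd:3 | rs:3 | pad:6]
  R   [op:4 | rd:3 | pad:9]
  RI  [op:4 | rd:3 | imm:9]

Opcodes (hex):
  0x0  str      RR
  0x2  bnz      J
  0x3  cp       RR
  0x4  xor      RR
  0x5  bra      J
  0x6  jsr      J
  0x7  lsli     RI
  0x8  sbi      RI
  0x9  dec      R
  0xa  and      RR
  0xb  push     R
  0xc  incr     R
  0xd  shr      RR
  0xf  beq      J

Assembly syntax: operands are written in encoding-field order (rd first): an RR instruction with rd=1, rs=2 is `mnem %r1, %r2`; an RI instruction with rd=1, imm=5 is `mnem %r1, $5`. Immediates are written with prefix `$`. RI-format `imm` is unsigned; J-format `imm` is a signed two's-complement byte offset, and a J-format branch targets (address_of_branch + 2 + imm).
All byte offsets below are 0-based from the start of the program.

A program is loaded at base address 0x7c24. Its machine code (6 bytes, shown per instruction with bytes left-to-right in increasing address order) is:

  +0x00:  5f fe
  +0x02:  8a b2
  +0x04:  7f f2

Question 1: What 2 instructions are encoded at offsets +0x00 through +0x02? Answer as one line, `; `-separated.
bra $-2; sbi %r5, $178

off 0x00: read 5f fe as big → 0x5ffe
  op=0x5ffe>>12=0x5 ⇒ bra (J)
  imm: (w>>0)&0xfff=0xffe (s12→-2) → $-2
off 0x02: read 8a b2 as big → 0x8ab2
  op=0x8ab2>>12=0x8 ⇒ sbi (RI)
  rd: (w>>9)&0x7=0x5 → %r5
  imm: (w>>0)&0x1ff=0xb2 → $178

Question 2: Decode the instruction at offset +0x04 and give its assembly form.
lsli %r7, $498

@+04  big-endian(7f f2) = 0x7ff2
  opcode bits[15:12]=0x7: lsli/RI
  rd: (w>>9)&0x7=0x7 → %r7
  imm: (w>>0)&0x1ff=0x1f2 → $498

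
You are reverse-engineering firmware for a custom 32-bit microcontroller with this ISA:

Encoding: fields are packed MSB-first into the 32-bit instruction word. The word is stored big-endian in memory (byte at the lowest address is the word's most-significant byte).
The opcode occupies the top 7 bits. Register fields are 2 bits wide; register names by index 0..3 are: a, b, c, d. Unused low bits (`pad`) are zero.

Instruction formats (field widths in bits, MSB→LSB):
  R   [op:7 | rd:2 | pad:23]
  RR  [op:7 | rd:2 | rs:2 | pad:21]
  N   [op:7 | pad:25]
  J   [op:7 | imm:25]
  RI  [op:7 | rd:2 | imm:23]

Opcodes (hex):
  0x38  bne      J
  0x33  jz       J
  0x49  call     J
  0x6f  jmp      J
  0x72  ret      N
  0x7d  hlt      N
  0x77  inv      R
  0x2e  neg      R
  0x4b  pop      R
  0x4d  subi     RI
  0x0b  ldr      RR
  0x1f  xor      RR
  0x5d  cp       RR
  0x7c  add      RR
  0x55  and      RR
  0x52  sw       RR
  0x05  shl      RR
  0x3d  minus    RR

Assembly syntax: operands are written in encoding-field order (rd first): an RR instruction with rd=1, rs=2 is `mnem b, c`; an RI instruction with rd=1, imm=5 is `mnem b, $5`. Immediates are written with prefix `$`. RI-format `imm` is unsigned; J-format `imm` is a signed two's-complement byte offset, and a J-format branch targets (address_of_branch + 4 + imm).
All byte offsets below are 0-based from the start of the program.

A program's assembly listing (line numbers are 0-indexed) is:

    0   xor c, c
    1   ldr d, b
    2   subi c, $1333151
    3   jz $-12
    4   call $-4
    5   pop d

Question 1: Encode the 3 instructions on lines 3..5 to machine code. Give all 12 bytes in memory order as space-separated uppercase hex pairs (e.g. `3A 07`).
67 FF FF F4 93 FF FF FC 97 80 00 00

line 3 (jz): pack op=0x33:7|imm=-12:25 = 0x67fffff4; big→ 67 ff ff f4
line 4 (call): pack op=0x49:7|imm=-4:25 = 0x93fffffc; big→ 93 ff ff fc
line 5 (pop): pack op=0x4b:7|rd=3:2|pad=0:23 = 0x97800000; big→ 97 80 00 00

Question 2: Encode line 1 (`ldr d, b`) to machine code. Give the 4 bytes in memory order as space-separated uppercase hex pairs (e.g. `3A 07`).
17 A0 00 00

L1: ldr op=0xb:7|rd=3:2|rs=1:2|pad=0:21 ⇒ 0x17a00000 ⇒ big 17 a0 00 00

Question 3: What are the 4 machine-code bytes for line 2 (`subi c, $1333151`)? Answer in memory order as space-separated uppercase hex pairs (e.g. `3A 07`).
2. subi fields op=0x4d:7|rd=2:2|imm=1333151:23 → word 9b14579fh → 9b 14 57 9f

9B 14 57 9F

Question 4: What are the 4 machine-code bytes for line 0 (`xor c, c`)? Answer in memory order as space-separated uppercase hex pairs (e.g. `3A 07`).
3F 40 00 00

L0: xor op=0x1f:7|rd=2:2|rs=2:2|pad=0:21 ⇒ 0x3f400000 ⇒ big 3f 40 00 00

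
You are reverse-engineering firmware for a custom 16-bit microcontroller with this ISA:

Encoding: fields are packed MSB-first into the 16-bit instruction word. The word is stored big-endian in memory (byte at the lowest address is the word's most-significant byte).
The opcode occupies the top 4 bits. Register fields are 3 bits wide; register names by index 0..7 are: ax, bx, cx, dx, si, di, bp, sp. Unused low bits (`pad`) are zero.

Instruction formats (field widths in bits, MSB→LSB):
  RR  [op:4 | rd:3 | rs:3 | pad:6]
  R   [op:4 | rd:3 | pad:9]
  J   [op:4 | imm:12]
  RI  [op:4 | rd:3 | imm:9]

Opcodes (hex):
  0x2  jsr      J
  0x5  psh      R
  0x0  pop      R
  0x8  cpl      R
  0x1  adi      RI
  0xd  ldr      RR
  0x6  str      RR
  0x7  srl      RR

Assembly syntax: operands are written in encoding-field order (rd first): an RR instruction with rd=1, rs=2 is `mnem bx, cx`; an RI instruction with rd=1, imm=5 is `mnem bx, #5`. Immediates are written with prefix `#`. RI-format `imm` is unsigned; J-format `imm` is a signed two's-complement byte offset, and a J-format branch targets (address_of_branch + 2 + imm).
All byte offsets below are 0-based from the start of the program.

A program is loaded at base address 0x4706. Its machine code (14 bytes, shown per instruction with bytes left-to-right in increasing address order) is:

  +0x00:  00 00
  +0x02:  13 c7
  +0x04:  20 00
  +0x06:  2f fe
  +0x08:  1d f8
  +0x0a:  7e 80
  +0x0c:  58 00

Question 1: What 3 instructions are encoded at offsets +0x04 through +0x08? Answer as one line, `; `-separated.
jsr #0; jsr #-2; adi bp, #504

[04] 20 00 → 0x2000
  opcode bits[15:12]=0x2: jsr/J
  imm@[11:0]=0x0 ⇒ #0
[06] 2f fe → 0x2ffe
  opcode bits[15:12]=0x2: jsr/J
  imm@[11:0]=0xffe (s12→-2) ⇒ #-2
[08] 1d f8 → 0x1df8
  opcode bits[15:12]=0x1: adi/RI
  rd@[11:9]=0x6 ⇒ bp
  imm@[8:0]=0x1f8 ⇒ #504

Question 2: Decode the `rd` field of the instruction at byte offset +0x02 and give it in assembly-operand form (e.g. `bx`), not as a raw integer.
bx

+0x02: 13 c7 ⇒ word 0x13c7 (big)
  op=0x13c7>>12=0x1 ⇒ adi (RI)
  rd@[11:9]=0x1 ⇒ bx
  imm@[8:0]=0x1c7 ⇒ #455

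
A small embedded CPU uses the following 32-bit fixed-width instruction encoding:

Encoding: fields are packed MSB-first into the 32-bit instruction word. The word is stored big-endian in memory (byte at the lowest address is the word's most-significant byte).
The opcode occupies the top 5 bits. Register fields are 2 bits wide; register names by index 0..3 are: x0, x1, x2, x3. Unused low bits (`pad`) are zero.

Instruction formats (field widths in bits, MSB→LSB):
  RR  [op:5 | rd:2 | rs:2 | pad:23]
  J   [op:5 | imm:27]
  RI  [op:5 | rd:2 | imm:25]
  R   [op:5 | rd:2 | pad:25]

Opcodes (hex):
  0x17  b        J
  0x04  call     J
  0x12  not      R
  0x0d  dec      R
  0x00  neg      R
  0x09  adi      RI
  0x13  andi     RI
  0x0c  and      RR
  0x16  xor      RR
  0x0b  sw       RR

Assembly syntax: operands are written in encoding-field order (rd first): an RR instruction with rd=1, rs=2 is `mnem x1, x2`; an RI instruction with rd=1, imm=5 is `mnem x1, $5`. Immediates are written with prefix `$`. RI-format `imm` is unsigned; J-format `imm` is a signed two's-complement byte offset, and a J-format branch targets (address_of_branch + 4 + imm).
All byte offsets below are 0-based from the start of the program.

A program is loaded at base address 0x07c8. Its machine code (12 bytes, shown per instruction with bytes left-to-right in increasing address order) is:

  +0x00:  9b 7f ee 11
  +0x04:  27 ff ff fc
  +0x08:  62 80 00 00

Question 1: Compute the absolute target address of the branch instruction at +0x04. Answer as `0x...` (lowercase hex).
@+04  big-endian(27 ff ff fc) = 0x27fffffc
  opcode bits[31:27]=0x4: call/J
  [26:0] imm=134217724 (s27→-4) = $-4
  target = base 0x07c8 + off 0x04 + 4 + imm -4 = 0x07cc

0x07cc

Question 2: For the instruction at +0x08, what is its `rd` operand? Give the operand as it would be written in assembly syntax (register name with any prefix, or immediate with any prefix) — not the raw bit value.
x1

+0x08: 62 80 00 00 ⇒ word 0x62800000 (big)
  top 5b → 0xc → and [RR]
  rd: (w>>25)&0x3=0x1 → x1
  rs: (w>>23)&0x3=0x1 → x1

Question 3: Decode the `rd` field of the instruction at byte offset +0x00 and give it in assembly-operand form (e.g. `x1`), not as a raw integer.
x1

[00] 9b 7f ee 11 → 0x9b7fee11
  opcode bits[31:27]=0x13: andi/RI
  [26:25] rd=1 = x1
  [24:0] imm=25161233 = $25161233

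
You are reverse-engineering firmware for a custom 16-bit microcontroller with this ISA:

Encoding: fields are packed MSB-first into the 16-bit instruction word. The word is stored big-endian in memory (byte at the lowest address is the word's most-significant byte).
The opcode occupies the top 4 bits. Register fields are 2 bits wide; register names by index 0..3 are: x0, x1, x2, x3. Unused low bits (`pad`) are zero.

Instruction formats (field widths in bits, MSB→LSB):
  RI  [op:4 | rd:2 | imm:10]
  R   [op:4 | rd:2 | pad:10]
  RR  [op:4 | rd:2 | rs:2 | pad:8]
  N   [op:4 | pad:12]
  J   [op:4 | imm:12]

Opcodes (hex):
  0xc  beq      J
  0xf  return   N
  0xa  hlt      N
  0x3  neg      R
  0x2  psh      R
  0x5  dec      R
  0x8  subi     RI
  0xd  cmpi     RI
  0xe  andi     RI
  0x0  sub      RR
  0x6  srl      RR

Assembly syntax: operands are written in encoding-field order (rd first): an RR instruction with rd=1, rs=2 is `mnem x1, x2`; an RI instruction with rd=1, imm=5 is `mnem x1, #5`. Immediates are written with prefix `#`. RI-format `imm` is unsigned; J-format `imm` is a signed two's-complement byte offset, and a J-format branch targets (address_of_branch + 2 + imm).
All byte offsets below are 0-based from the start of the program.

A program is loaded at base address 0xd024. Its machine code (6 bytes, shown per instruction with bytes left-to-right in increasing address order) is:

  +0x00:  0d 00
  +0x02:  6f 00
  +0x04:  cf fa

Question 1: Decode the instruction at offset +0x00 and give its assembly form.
sub x3, x1

+0x00: 0d 00 ⇒ word 0x0d00 (big)
  opcode bits[15:12]=0x0: sub/RR
  rd@[11:10]=0x3 ⇒ x3
  rs@[9:8]=0x1 ⇒ x1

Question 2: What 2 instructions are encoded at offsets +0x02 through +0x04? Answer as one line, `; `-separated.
@+02  big-endian(6f 00) = 0x6f00
  top 4b → 0x6 → srl [RR]
  [11:10] rd=3 = x3
  [9:8] rs=3 = x3
@+04  big-endian(cf fa) = 0xcffa
  top 4b → 0xc → beq [J]
  [11:0] imm=4090 (s12→-6) = #-6

srl x3, x3; beq #-6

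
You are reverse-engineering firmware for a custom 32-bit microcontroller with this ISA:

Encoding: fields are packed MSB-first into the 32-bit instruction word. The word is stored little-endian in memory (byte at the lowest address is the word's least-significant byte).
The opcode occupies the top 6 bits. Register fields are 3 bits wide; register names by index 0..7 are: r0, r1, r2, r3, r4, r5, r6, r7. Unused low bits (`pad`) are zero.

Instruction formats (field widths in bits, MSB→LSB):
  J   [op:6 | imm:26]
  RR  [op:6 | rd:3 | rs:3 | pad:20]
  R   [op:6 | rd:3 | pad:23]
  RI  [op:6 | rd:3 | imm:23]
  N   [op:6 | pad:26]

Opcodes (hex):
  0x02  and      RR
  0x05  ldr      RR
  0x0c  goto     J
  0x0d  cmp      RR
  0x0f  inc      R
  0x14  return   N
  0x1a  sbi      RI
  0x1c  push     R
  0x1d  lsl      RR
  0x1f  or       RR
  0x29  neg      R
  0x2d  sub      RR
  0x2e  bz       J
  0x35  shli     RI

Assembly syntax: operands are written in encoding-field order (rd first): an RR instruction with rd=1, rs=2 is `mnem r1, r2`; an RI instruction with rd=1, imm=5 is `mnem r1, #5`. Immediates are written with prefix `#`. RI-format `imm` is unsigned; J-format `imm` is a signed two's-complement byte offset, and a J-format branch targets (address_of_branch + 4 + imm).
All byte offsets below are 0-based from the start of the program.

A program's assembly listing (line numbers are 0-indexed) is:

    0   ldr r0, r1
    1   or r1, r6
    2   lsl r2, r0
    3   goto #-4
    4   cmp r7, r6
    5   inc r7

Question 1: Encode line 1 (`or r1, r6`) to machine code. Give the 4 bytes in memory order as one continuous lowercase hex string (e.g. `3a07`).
0000e07c

line 1 (or): pack op=0x1f:6|rd=1:3|rs=6:3|pad=0:20 = 0x7ce00000; little→ 00 00 e0 7c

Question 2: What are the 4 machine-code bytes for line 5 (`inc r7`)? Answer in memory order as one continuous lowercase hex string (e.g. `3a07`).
0000803f

5. inc fields op=0xf:6|rd=7:3|pad=0:23 → word 3f800000h → 00 00 80 3f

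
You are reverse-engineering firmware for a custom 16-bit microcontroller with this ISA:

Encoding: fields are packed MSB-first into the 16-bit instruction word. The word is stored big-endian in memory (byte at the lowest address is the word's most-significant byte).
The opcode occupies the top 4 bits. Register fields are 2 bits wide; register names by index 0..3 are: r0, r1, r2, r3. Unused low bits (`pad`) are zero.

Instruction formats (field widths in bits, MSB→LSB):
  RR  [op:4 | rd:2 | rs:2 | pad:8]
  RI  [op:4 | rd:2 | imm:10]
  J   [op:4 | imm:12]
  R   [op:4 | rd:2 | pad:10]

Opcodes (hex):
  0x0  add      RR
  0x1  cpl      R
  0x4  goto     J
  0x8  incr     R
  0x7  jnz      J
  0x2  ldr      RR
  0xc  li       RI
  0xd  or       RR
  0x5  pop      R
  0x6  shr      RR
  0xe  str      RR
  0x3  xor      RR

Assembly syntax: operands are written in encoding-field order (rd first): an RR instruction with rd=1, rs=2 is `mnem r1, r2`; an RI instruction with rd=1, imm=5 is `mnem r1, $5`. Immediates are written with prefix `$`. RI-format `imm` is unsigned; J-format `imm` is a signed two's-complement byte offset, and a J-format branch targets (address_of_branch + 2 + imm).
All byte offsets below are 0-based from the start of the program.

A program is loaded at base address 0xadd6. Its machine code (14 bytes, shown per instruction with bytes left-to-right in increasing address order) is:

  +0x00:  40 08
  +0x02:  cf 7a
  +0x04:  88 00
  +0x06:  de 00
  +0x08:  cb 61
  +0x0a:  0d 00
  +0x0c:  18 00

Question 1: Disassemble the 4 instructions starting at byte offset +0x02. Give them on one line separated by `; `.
li r3, $890; incr r2; or r3, r2; li r2, $865

+0x02: cf 7a ⇒ word 0xcf7a (big)
  op=0xcf7a>>12=0xc ⇒ li (RI)
  [11:10] rd=3 = r3
  [9:0] imm=890 = $890
+0x04: 88 00 ⇒ word 0x8800 (big)
  op=0x8800>>12=0x8 ⇒ incr (R)
  [11:10] rd=2 = r2
+0x06: de 00 ⇒ word 0xde00 (big)
  op=0xde00>>12=0xd ⇒ or (RR)
  [11:10] rd=3 = r3
  [9:8] rs=2 = r2
+0x08: cb 61 ⇒ word 0xcb61 (big)
  op=0xcb61>>12=0xc ⇒ li (RI)
  [11:10] rd=2 = r2
  [9:0] imm=865 = $865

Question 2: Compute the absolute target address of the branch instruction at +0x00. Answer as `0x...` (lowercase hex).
@+00  big-endian(40 08) = 0x4008
  top 4b → 0x4 → goto [J]
  [11:0] imm=8 = $8
  target = base 0xadd6 + off 0x00 + 2 + imm 8 = 0xade0

0xade0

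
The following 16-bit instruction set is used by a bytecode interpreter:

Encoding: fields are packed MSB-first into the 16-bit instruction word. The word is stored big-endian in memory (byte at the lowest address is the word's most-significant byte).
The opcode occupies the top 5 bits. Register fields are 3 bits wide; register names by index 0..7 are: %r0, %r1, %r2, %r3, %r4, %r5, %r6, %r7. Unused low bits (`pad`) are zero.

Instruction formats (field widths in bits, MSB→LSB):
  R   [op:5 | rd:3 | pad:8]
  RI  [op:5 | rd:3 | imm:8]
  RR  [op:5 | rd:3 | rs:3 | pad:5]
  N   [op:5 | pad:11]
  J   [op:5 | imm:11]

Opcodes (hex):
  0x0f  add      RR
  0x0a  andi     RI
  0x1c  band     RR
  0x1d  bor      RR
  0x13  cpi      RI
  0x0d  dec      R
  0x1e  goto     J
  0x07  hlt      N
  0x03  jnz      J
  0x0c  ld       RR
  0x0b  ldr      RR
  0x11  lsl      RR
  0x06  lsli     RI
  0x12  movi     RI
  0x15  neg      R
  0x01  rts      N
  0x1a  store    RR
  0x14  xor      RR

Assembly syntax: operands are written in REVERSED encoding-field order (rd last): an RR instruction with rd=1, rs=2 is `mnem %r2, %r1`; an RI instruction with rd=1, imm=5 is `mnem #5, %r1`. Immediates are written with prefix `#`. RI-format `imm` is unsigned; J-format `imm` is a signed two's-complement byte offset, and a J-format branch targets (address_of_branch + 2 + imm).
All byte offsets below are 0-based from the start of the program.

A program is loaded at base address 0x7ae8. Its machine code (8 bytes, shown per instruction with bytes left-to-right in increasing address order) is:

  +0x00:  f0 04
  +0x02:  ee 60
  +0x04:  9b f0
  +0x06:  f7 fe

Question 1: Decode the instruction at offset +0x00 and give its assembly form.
@+00  big-endian(f0 04) = 0xf004
  opcode bits[15:11]=0x1e: goto/J
  imm: (w>>0)&0x7ff=0x4 → #4

goto #4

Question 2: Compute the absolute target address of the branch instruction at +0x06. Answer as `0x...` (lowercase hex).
@+06  big-endian(f7 fe) = 0xf7fe
  top 5b → 0x1e → goto [J]
  [10:0] imm=2046 (s11→-2) = #-2
  target = base 0x7ae8 + off 0x06 + 2 + imm -2 = 0x7aee

0x7aee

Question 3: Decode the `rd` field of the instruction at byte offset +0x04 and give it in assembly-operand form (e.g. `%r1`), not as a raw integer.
%r3

@+04  big-endian(9b f0) = 0x9bf0
  op=0x9bf0>>11=0x13 ⇒ cpi (RI)
  rd: (w>>8)&0x7=0x3 → %r3
  imm: (w>>0)&0xff=0xf0 → #240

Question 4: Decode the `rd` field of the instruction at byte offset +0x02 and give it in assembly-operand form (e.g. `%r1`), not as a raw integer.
[02] ee 60 → 0xee60
  top 5b → 0x1d → bor [RR]
  rd: (w>>8)&0x7=0x6 → %r6
  rs: (w>>5)&0x7=0x3 → %r3

%r6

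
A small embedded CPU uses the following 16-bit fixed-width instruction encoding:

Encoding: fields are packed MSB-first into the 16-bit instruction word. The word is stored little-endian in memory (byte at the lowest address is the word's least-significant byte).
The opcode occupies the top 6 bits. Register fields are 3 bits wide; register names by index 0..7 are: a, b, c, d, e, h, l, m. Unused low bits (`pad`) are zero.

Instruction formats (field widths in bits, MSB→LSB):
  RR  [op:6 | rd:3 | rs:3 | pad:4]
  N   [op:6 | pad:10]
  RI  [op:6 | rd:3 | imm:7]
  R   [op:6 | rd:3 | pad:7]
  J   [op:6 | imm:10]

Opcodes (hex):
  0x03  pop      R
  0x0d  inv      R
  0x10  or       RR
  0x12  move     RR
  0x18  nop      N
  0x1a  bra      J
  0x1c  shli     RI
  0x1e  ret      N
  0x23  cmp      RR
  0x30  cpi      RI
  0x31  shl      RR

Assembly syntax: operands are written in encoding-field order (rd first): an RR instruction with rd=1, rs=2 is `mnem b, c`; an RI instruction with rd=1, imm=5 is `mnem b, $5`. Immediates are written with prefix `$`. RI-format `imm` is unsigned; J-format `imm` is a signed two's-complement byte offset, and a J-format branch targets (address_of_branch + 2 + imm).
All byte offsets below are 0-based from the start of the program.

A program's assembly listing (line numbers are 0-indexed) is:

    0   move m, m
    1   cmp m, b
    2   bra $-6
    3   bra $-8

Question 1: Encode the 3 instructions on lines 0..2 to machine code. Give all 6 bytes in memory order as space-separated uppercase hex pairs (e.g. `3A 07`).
0. move fields op=0x12:6|rd=7:3|rs=7:3|pad=0:4 → word 4bf0h → f0 4b
1. cmp fields op=0x23:6|rd=7:3|rs=1:3|pad=0:4 → word 8f90h → 90 8f
2. bra fields op=0x1a:6|imm=-6:10 → word 6bfah → fa 6b

F0 4B 90 8F FA 6B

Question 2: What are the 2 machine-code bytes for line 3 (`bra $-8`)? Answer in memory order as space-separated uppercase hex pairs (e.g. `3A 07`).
F8 6B

L3: bra op=0x1a:6|imm=-8:10 ⇒ 0x6bf8 ⇒ little f8 6b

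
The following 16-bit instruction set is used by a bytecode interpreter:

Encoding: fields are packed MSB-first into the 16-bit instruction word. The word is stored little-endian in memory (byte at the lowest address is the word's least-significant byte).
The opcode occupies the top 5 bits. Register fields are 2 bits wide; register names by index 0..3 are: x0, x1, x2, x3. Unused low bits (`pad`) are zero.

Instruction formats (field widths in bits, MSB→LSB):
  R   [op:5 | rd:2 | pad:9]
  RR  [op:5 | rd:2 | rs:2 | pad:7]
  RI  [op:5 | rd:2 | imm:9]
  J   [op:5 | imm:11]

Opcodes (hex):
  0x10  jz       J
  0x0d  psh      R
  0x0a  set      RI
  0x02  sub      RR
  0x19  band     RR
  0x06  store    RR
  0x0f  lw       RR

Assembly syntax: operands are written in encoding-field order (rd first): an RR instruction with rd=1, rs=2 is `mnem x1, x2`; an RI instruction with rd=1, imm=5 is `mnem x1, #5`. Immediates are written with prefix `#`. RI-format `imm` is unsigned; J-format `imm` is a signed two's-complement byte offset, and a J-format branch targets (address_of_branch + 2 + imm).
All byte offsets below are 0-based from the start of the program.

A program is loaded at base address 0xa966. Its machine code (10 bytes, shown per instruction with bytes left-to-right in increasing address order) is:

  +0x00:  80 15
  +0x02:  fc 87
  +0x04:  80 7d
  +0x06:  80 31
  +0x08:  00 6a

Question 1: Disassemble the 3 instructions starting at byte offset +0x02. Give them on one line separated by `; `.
[02] fc 87 → 0x87fc
  opcode bits[15:11]=0x10: jz/J
  imm@[10:0]=0x7fc (s11→-4) ⇒ #-4
[04] 80 7d → 0x7d80
  opcode bits[15:11]=0xf: lw/RR
  rd@[10:9]=0x2 ⇒ x2
  rs@[8:7]=0x3 ⇒ x3
[06] 80 31 → 0x3180
  opcode bits[15:11]=0x6: store/RR
  rd@[10:9]=0x0 ⇒ x0
  rs@[8:7]=0x3 ⇒ x3

jz #-4; lw x2, x3; store x0, x3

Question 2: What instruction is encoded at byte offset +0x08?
psh x1

@+08  little-endian(00 6a) = 0x6a00
  opcode bits[15:11]=0xd: psh/R
  [10:9] rd=1 = x1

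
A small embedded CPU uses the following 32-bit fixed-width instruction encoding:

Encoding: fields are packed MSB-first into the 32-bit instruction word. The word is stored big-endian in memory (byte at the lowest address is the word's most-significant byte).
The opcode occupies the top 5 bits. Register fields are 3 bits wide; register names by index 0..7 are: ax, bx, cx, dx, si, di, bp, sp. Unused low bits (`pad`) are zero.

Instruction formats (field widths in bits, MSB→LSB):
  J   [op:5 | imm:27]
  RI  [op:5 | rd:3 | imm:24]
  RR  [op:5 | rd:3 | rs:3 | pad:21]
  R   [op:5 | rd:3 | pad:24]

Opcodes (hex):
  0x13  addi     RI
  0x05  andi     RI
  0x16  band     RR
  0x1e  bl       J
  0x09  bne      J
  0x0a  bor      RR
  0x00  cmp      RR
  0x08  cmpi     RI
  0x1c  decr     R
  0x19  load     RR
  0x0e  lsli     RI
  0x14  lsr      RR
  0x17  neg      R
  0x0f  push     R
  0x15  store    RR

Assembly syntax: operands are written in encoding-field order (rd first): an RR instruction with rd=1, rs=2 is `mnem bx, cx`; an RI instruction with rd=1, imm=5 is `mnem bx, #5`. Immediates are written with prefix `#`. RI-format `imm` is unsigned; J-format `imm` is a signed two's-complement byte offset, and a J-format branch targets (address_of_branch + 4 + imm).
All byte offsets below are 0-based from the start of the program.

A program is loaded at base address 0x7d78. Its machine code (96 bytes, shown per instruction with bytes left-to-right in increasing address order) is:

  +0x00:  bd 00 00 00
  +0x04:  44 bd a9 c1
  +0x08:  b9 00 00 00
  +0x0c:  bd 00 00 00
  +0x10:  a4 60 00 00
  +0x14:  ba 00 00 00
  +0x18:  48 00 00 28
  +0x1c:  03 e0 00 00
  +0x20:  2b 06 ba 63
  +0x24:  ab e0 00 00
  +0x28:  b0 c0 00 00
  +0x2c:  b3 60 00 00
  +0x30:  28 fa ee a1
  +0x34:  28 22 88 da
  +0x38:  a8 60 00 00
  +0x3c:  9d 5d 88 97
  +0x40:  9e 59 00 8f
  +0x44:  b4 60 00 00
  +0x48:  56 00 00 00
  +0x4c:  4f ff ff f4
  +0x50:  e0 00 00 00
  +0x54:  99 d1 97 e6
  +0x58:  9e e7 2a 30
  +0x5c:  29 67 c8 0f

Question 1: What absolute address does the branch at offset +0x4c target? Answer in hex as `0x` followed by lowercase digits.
0x7dbc

off 0x4c: read 4f ff ff f4 as big → 0x4ffffff4
  opcode bits[31:27]=0x9: bne/J
  imm@[26:0]=0x7fffff4 (s27→-12) ⇒ #-12
  target = base 0x7d78 + off 0x4c + 4 + imm -12 = 0x7dbc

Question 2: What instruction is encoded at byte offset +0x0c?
off 0x0c: read bd 00 00 00 as big → 0xbd000000
  opcode bits[31:27]=0x17: neg/R
  rd: (w>>24)&0x7=0x5 → di

neg di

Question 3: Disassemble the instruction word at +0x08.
neg bx

@+08  big-endian(b9 00 00 00) = 0xb9000000
  top 5b → 0x17 → neg [R]
  rd: (w>>24)&0x7=0x1 → bx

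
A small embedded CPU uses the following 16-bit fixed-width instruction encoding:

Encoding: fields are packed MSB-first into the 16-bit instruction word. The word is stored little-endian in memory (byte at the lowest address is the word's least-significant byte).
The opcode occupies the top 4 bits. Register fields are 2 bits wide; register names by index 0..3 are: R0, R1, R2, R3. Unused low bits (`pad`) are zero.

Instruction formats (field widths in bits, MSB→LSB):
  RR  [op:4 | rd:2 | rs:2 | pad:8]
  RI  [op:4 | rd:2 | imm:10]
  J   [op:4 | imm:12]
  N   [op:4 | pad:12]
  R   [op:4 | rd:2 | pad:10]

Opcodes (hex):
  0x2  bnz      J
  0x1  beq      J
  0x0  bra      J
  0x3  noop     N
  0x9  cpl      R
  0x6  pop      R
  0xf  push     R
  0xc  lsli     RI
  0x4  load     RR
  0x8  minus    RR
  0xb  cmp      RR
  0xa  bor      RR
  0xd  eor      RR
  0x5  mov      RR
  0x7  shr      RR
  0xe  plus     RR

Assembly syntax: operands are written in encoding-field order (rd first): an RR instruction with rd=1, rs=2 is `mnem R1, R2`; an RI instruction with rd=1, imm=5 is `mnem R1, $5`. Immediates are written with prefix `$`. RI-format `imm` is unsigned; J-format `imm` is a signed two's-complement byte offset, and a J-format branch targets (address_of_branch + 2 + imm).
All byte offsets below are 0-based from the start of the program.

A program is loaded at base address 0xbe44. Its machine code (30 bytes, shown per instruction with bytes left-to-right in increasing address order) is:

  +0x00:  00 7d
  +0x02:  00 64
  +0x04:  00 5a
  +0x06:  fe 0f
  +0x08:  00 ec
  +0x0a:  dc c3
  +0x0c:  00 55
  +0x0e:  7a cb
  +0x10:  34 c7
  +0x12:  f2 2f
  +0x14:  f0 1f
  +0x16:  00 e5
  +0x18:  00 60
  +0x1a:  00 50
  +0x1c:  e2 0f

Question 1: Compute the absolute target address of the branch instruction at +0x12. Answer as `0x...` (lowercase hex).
[12] f2 2f → 0x2ff2
  op=0x2ff2>>12=0x2 ⇒ bnz (J)
  [11:0] imm=4082 (s12→-14) = $-14
  target = base 0xbe44 + off 0x12 + 2 + imm -14 = 0xbe4a

0xbe4a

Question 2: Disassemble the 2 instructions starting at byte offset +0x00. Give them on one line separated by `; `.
[00] 00 7d → 0x7d00
  opcode bits[15:12]=0x7: shr/RR
  rd@[11:10]=0x3 ⇒ R3
  rs@[9:8]=0x1 ⇒ R1
[02] 00 64 → 0x6400
  opcode bits[15:12]=0x6: pop/R
  rd@[11:10]=0x1 ⇒ R1

shr R3, R1; pop R1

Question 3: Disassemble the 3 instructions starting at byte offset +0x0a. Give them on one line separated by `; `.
lsli R0, $988; mov R1, R1; lsli R2, $890

+0x0a: dc c3 ⇒ word 0xc3dc (little)
  op=0xc3dc>>12=0xc ⇒ lsli (RI)
  rd: (w>>10)&0x3=0x0 → R0
  imm: (w>>0)&0x3ff=0x3dc → $988
+0x0c: 00 55 ⇒ word 0x5500 (little)
  op=0x5500>>12=0x5 ⇒ mov (RR)
  rd: (w>>10)&0x3=0x1 → R1
  rs: (w>>8)&0x3=0x1 → R1
+0x0e: 7a cb ⇒ word 0xcb7a (little)
  op=0xcb7a>>12=0xc ⇒ lsli (RI)
  rd: (w>>10)&0x3=0x2 → R2
  imm: (w>>0)&0x3ff=0x37a → $890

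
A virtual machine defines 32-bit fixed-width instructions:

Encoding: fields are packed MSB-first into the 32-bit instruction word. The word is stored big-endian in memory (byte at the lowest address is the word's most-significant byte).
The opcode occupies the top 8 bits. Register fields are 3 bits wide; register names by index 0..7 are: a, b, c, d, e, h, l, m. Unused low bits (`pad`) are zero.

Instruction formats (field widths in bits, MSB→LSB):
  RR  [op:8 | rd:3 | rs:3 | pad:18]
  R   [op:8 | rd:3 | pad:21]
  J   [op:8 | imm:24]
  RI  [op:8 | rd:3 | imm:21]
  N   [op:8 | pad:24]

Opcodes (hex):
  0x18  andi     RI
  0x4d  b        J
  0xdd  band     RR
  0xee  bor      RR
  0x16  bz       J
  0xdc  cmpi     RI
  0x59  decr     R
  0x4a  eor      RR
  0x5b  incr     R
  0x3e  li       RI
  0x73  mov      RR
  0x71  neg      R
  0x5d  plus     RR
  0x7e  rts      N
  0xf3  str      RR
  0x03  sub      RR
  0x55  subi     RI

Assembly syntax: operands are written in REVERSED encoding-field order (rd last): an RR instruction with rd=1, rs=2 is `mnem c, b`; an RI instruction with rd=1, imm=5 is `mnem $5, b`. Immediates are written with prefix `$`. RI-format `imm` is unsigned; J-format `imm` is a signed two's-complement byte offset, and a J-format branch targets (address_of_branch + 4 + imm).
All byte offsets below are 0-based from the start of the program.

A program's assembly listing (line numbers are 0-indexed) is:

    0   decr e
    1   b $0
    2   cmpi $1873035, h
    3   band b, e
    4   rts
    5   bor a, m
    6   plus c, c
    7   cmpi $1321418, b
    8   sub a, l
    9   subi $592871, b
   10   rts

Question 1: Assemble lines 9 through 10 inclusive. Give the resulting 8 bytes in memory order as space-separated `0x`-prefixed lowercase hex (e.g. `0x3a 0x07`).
0x55 0x29 0x0b 0xe7 0x7e 0x00 0x00 0x00

L9: subi op=0x55:8|rd=1:3|imm=592871:21 ⇒ 0x55290be7 ⇒ big 55 29 0b e7
L10: rts op=0x7e:8|pad=0:24 ⇒ 0x7e000000 ⇒ big 7e 00 00 00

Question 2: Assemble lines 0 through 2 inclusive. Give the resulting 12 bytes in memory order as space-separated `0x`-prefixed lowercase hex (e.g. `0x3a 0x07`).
L0: decr op=0x59:8|rd=4:3|pad=0:21 ⇒ 0x59800000 ⇒ big 59 80 00 00
L1: b op=0x4d:8|imm=0:24 ⇒ 0x4d000000 ⇒ big 4d 00 00 00
L2: cmpi op=0xdc:8|rd=5:3|imm=1873035:21 ⇒ 0xdcbc948b ⇒ big dc bc 94 8b

0x59 0x80 0x00 0x00 0x4d 0x00 0x00 0x00 0xdc 0xbc 0x94 0x8b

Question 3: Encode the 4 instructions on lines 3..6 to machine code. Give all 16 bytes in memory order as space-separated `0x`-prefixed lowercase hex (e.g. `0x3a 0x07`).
0xdd 0x84 0x00 0x00 0x7e 0x00 0x00 0x00 0xee 0xe0 0x00 0x00 0x5d 0x48 0x00 0x00

L3: band op=0xdd:8|rd=4:3|rs=1:3|pad=0:18 ⇒ 0xdd840000 ⇒ big dd 84 00 00
L4: rts op=0x7e:8|pad=0:24 ⇒ 0x7e000000 ⇒ big 7e 00 00 00
L5: bor op=0xee:8|rd=7:3|rs=0:3|pad=0:18 ⇒ 0xeee00000 ⇒ big ee e0 00 00
L6: plus op=0x5d:8|rd=2:3|rs=2:3|pad=0:18 ⇒ 0x5d480000 ⇒ big 5d 48 00 00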